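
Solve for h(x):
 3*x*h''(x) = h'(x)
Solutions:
 h(x) = C1 + C2*x^(4/3)


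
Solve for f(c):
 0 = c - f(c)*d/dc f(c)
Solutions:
 f(c) = -sqrt(C1 + c^2)
 f(c) = sqrt(C1 + c^2)


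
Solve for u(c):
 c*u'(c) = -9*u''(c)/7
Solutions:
 u(c) = C1 + C2*erf(sqrt(14)*c/6)


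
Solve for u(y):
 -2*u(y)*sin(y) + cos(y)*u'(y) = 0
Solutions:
 u(y) = C1/cos(y)^2


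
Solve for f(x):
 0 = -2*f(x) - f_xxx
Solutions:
 f(x) = C3*exp(-2^(1/3)*x) + (C1*sin(2^(1/3)*sqrt(3)*x/2) + C2*cos(2^(1/3)*sqrt(3)*x/2))*exp(2^(1/3)*x/2)


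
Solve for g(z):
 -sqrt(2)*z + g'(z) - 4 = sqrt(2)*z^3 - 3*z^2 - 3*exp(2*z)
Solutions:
 g(z) = C1 + sqrt(2)*z^4/4 - z^3 + sqrt(2)*z^2/2 + 4*z - 3*exp(2*z)/2


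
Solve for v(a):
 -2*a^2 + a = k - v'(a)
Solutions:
 v(a) = C1 + 2*a^3/3 - a^2/2 + a*k


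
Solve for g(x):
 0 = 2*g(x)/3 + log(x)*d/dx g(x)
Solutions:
 g(x) = C1*exp(-2*li(x)/3)


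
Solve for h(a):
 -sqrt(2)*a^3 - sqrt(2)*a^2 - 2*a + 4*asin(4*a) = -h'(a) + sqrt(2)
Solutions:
 h(a) = C1 + sqrt(2)*a^4/4 + sqrt(2)*a^3/3 + a^2 - 4*a*asin(4*a) + sqrt(2)*a - sqrt(1 - 16*a^2)


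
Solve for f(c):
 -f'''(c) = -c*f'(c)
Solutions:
 f(c) = C1 + Integral(C2*airyai(c) + C3*airybi(c), c)


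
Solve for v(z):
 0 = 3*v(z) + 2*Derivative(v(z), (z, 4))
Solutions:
 v(z) = (C1*sin(6^(1/4)*z/2) + C2*cos(6^(1/4)*z/2))*exp(-6^(1/4)*z/2) + (C3*sin(6^(1/4)*z/2) + C4*cos(6^(1/4)*z/2))*exp(6^(1/4)*z/2)


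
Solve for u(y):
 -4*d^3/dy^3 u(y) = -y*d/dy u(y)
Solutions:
 u(y) = C1 + Integral(C2*airyai(2^(1/3)*y/2) + C3*airybi(2^(1/3)*y/2), y)


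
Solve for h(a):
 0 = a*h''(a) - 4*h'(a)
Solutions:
 h(a) = C1 + C2*a^5


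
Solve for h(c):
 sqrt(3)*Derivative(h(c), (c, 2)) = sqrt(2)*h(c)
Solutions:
 h(c) = C1*exp(-2^(1/4)*3^(3/4)*c/3) + C2*exp(2^(1/4)*3^(3/4)*c/3)


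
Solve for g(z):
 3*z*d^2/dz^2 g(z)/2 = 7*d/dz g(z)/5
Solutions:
 g(z) = C1 + C2*z^(29/15)


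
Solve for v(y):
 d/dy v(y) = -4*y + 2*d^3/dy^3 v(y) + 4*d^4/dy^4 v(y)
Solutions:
 v(y) = C1 + C4*exp(y/2) - 2*y^2 + (C2*sin(y/2) + C3*cos(y/2))*exp(-y/2)


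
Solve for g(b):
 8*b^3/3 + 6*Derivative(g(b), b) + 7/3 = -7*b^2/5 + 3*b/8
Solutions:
 g(b) = C1 - b^4/9 - 7*b^3/90 + b^2/32 - 7*b/18


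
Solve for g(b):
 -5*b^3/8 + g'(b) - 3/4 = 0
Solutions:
 g(b) = C1 + 5*b^4/32 + 3*b/4


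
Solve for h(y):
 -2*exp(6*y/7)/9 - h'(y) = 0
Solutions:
 h(y) = C1 - 7*exp(6*y/7)/27


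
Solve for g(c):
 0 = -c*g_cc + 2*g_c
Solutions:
 g(c) = C1 + C2*c^3


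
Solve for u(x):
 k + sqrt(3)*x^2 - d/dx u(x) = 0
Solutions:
 u(x) = C1 + k*x + sqrt(3)*x^3/3


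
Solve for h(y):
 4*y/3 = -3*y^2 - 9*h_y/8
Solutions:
 h(y) = C1 - 8*y^3/9 - 16*y^2/27


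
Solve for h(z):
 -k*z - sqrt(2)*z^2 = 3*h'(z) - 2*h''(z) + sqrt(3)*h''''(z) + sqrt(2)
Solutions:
 h(z) = C1 + C2*exp(z*(4*6^(1/3)/(sqrt(729 - 32*sqrt(3)) + 27)^(1/3) + 2^(2/3)*3^(1/6)*(sqrt(729 - 32*sqrt(3)) + 27)^(1/3))/12)*sin(z*(-6^(2/3)*(sqrt(729 - 32*sqrt(3)) + 27)^(1/3) + 4*2^(1/3)*3^(5/6)/(sqrt(729 - 32*sqrt(3)) + 27)^(1/3))/12) + C3*exp(z*(4*6^(1/3)/(sqrt(729 - 32*sqrt(3)) + 27)^(1/3) + 2^(2/3)*3^(1/6)*(sqrt(729 - 32*sqrt(3)) + 27)^(1/3))/12)*cos(z*(-6^(2/3)*(sqrt(729 - 32*sqrt(3)) + 27)^(1/3) + 4*2^(1/3)*3^(5/6)/(sqrt(729 - 32*sqrt(3)) + 27)^(1/3))/12) + C4*exp(-z*(4*6^(1/3)/(sqrt(729 - 32*sqrt(3)) + 27)^(1/3) + 2^(2/3)*3^(1/6)*(sqrt(729 - 32*sqrt(3)) + 27)^(1/3))/6) - k*z^2/6 - 2*k*z/9 - sqrt(2)*z^3/9 - 2*sqrt(2)*z^2/9 - 17*sqrt(2)*z/27


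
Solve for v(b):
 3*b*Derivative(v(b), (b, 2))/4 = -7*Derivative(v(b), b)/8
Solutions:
 v(b) = C1 + C2/b^(1/6)


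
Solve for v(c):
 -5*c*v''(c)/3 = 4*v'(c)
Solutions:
 v(c) = C1 + C2/c^(7/5)


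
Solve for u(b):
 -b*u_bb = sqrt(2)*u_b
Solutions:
 u(b) = C1 + C2*b^(1 - sqrt(2))


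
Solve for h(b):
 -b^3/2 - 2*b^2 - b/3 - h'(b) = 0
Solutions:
 h(b) = C1 - b^4/8 - 2*b^3/3 - b^2/6


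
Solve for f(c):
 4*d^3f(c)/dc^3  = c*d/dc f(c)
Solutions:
 f(c) = C1 + Integral(C2*airyai(2^(1/3)*c/2) + C3*airybi(2^(1/3)*c/2), c)


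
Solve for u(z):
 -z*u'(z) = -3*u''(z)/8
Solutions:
 u(z) = C1 + C2*erfi(2*sqrt(3)*z/3)


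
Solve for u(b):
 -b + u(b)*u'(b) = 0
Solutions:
 u(b) = -sqrt(C1 + b^2)
 u(b) = sqrt(C1 + b^2)


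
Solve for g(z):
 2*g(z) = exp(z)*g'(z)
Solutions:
 g(z) = C1*exp(-2*exp(-z))


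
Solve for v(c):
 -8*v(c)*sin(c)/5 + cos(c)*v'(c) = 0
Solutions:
 v(c) = C1/cos(c)^(8/5)


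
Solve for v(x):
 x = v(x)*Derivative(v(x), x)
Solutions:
 v(x) = -sqrt(C1 + x^2)
 v(x) = sqrt(C1 + x^2)


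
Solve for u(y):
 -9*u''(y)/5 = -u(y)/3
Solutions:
 u(y) = C1*exp(-sqrt(15)*y/9) + C2*exp(sqrt(15)*y/9)


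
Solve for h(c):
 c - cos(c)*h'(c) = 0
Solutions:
 h(c) = C1 + Integral(c/cos(c), c)


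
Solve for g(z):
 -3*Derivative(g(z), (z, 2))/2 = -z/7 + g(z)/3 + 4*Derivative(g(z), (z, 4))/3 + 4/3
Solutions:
 g(z) = C1*sin(z*sqrt(9 - sqrt(17))/4) + C2*sin(z*sqrt(sqrt(17) + 9)/4) + C3*cos(z*sqrt(9 - sqrt(17))/4) + C4*cos(z*sqrt(sqrt(17) + 9)/4) + 3*z/7 - 4


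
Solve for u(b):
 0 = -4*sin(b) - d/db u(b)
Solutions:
 u(b) = C1 + 4*cos(b)


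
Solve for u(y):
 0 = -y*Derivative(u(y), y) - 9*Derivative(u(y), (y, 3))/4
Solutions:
 u(y) = C1 + Integral(C2*airyai(-2^(2/3)*3^(1/3)*y/3) + C3*airybi(-2^(2/3)*3^(1/3)*y/3), y)


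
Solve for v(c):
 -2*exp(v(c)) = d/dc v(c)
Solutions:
 v(c) = log(1/(C1 + 2*c))


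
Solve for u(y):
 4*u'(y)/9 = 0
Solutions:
 u(y) = C1


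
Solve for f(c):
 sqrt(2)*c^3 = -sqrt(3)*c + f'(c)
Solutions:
 f(c) = C1 + sqrt(2)*c^4/4 + sqrt(3)*c^2/2


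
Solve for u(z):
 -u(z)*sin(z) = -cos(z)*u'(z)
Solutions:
 u(z) = C1/cos(z)


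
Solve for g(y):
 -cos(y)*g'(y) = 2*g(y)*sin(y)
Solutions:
 g(y) = C1*cos(y)^2


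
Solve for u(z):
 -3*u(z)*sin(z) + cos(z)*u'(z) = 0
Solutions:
 u(z) = C1/cos(z)^3


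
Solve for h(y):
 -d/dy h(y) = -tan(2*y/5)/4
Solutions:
 h(y) = C1 - 5*log(cos(2*y/5))/8


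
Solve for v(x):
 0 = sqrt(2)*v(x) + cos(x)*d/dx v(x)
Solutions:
 v(x) = C1*(sin(x) - 1)^(sqrt(2)/2)/(sin(x) + 1)^(sqrt(2)/2)


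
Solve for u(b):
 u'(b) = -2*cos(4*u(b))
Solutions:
 u(b) = -asin((C1 + exp(16*b))/(C1 - exp(16*b)))/4 + pi/4
 u(b) = asin((C1 + exp(16*b))/(C1 - exp(16*b)))/4


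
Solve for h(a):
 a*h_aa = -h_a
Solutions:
 h(a) = C1 + C2*log(a)


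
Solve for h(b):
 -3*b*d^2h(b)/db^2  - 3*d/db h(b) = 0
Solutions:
 h(b) = C1 + C2*log(b)


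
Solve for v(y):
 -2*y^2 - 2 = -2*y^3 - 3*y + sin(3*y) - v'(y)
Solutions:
 v(y) = C1 - y^4/2 + 2*y^3/3 - 3*y^2/2 + 2*y - cos(3*y)/3


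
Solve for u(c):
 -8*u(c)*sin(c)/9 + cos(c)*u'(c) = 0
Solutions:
 u(c) = C1/cos(c)^(8/9)


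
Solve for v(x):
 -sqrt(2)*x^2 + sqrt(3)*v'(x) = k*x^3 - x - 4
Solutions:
 v(x) = C1 + sqrt(3)*k*x^4/12 + sqrt(6)*x^3/9 - sqrt(3)*x^2/6 - 4*sqrt(3)*x/3


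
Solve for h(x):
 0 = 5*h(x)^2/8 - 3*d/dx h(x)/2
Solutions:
 h(x) = -12/(C1 + 5*x)


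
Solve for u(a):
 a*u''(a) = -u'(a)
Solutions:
 u(a) = C1 + C2*log(a)


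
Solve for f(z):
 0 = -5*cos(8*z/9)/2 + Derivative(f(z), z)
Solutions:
 f(z) = C1 + 45*sin(8*z/9)/16


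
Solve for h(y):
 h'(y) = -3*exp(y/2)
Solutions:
 h(y) = C1 - 6*exp(y/2)


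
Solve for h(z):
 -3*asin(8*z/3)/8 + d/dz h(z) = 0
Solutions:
 h(z) = C1 + 3*z*asin(8*z/3)/8 + 3*sqrt(9 - 64*z^2)/64


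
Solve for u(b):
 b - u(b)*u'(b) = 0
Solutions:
 u(b) = -sqrt(C1 + b^2)
 u(b) = sqrt(C1 + b^2)


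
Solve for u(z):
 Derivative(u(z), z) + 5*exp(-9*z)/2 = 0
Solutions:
 u(z) = C1 + 5*exp(-9*z)/18


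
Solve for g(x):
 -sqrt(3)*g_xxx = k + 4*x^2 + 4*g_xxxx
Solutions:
 g(x) = C1 + C2*x + C3*x^2 + C4*exp(-sqrt(3)*x/4) - sqrt(3)*x^5/45 + 4*x^4/9 + sqrt(3)*x^3*(-3*k - 128)/54


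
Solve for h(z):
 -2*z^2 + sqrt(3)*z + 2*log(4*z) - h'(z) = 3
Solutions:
 h(z) = C1 - 2*z^3/3 + sqrt(3)*z^2/2 + 2*z*log(z) - 5*z + z*log(16)


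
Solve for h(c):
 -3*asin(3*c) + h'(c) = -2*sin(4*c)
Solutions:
 h(c) = C1 + 3*c*asin(3*c) + sqrt(1 - 9*c^2) + cos(4*c)/2


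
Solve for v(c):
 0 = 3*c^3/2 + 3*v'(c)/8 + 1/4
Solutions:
 v(c) = C1 - c^4 - 2*c/3


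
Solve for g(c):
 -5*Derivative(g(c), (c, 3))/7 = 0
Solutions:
 g(c) = C1 + C2*c + C3*c^2


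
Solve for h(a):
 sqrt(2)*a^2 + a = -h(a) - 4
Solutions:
 h(a) = -sqrt(2)*a^2 - a - 4


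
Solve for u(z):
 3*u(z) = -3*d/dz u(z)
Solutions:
 u(z) = C1*exp(-z)


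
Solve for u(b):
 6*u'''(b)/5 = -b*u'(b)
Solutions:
 u(b) = C1 + Integral(C2*airyai(-5^(1/3)*6^(2/3)*b/6) + C3*airybi(-5^(1/3)*6^(2/3)*b/6), b)


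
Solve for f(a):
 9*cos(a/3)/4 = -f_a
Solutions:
 f(a) = C1 - 27*sin(a/3)/4


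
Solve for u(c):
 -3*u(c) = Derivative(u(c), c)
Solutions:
 u(c) = C1*exp(-3*c)


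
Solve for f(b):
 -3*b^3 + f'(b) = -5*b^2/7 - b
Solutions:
 f(b) = C1 + 3*b^4/4 - 5*b^3/21 - b^2/2


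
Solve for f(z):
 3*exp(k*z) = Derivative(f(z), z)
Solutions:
 f(z) = C1 + 3*exp(k*z)/k


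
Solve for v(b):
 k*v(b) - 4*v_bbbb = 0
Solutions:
 v(b) = C1*exp(-sqrt(2)*b*k^(1/4)/2) + C2*exp(sqrt(2)*b*k^(1/4)/2) + C3*exp(-sqrt(2)*I*b*k^(1/4)/2) + C4*exp(sqrt(2)*I*b*k^(1/4)/2)


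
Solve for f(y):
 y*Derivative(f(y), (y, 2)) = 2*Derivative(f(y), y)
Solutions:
 f(y) = C1 + C2*y^3


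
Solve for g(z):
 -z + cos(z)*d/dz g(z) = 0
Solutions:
 g(z) = C1 + Integral(z/cos(z), z)


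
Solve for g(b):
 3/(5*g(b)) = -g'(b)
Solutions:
 g(b) = -sqrt(C1 - 30*b)/5
 g(b) = sqrt(C1 - 30*b)/5


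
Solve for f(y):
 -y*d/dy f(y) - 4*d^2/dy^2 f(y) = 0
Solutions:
 f(y) = C1 + C2*erf(sqrt(2)*y/4)


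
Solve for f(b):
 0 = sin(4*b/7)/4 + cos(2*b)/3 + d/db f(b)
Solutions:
 f(b) = C1 - sin(2*b)/6 + 7*cos(4*b/7)/16


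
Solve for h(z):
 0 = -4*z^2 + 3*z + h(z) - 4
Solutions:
 h(z) = 4*z^2 - 3*z + 4


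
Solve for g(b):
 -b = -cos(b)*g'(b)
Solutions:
 g(b) = C1 + Integral(b/cos(b), b)


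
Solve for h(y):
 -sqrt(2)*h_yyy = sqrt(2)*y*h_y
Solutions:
 h(y) = C1 + Integral(C2*airyai(-y) + C3*airybi(-y), y)


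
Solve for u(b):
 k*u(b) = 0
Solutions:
 u(b) = 0


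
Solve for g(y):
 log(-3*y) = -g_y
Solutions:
 g(y) = C1 - y*log(-y) + y*(1 - log(3))


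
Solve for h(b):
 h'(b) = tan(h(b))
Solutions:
 h(b) = pi - asin(C1*exp(b))
 h(b) = asin(C1*exp(b))


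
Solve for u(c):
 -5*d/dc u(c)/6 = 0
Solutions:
 u(c) = C1


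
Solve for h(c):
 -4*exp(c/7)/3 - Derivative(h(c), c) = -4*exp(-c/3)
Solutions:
 h(c) = C1 - 28*exp(c/7)/3 - 12*exp(-c/3)


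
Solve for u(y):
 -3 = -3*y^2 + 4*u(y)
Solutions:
 u(y) = 3*y^2/4 - 3/4


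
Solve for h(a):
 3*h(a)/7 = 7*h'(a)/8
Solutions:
 h(a) = C1*exp(24*a/49)


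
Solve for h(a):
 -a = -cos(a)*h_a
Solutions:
 h(a) = C1 + Integral(a/cos(a), a)


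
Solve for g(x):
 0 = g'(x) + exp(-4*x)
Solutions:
 g(x) = C1 + exp(-4*x)/4


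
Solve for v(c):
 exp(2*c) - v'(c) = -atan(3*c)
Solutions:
 v(c) = C1 + c*atan(3*c) + exp(2*c)/2 - log(9*c^2 + 1)/6


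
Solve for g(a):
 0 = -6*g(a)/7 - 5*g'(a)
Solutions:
 g(a) = C1*exp(-6*a/35)


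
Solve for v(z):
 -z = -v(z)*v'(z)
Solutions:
 v(z) = -sqrt(C1 + z^2)
 v(z) = sqrt(C1 + z^2)


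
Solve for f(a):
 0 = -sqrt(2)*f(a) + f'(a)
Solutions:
 f(a) = C1*exp(sqrt(2)*a)


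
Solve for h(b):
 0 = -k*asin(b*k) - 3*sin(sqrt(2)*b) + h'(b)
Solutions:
 h(b) = C1 + k*Piecewise((b*asin(b*k) + sqrt(-b^2*k^2 + 1)/k, Ne(k, 0)), (0, True)) - 3*sqrt(2)*cos(sqrt(2)*b)/2


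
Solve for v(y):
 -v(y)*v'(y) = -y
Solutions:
 v(y) = -sqrt(C1 + y^2)
 v(y) = sqrt(C1 + y^2)


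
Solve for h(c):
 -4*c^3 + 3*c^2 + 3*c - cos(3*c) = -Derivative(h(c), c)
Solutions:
 h(c) = C1 + c^4 - c^3 - 3*c^2/2 + sin(3*c)/3


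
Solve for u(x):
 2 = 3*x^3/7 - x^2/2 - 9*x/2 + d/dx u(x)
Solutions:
 u(x) = C1 - 3*x^4/28 + x^3/6 + 9*x^2/4 + 2*x


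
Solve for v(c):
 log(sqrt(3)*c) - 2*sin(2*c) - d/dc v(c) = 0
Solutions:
 v(c) = C1 + c*log(c) - c + c*log(3)/2 + cos(2*c)


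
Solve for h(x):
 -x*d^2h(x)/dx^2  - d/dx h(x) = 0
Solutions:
 h(x) = C1 + C2*log(x)


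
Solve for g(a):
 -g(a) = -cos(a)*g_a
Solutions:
 g(a) = C1*sqrt(sin(a) + 1)/sqrt(sin(a) - 1)


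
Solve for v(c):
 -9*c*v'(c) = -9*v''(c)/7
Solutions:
 v(c) = C1 + C2*erfi(sqrt(14)*c/2)


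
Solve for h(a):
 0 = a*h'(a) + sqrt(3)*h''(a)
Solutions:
 h(a) = C1 + C2*erf(sqrt(2)*3^(3/4)*a/6)


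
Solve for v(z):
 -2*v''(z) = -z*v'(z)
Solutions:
 v(z) = C1 + C2*erfi(z/2)


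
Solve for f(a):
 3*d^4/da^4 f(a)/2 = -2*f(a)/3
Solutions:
 f(a) = (C1*sin(sqrt(3)*a/3) + C2*cos(sqrt(3)*a/3))*exp(-sqrt(3)*a/3) + (C3*sin(sqrt(3)*a/3) + C4*cos(sqrt(3)*a/3))*exp(sqrt(3)*a/3)


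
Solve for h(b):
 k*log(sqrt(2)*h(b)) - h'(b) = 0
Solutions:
 Integral(1/(2*log(_y) + log(2)), (_y, h(b))) = C1 + b*k/2


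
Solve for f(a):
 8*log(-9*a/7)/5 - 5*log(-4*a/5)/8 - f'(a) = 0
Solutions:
 f(a) = C1 + 39*a*log(-a)/40 + a*(-64*log(7) - 39 - 50*log(2) + 25*log(5) + 128*log(3))/40


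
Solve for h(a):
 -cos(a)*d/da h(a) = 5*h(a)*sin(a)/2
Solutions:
 h(a) = C1*cos(a)^(5/2)


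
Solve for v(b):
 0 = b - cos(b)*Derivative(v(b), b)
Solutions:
 v(b) = C1 + Integral(b/cos(b), b)


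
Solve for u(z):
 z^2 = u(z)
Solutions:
 u(z) = z^2


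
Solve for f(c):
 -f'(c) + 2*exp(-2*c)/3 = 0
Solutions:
 f(c) = C1 - exp(-2*c)/3


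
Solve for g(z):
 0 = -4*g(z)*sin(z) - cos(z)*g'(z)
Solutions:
 g(z) = C1*cos(z)^4


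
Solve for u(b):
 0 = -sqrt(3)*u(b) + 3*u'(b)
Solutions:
 u(b) = C1*exp(sqrt(3)*b/3)


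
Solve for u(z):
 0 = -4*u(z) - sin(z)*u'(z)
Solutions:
 u(z) = C1*(cos(z)^2 + 2*cos(z) + 1)/(cos(z)^2 - 2*cos(z) + 1)


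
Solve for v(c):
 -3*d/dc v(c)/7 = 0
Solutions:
 v(c) = C1


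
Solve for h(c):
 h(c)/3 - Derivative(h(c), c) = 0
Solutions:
 h(c) = C1*exp(c/3)


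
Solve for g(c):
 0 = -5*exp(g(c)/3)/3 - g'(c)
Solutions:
 g(c) = 3*log(1/(C1 + 5*c)) + 6*log(3)


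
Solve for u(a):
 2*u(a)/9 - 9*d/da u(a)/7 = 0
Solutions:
 u(a) = C1*exp(14*a/81)


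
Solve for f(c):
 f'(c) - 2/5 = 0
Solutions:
 f(c) = C1 + 2*c/5


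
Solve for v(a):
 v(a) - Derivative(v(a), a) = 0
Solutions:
 v(a) = C1*exp(a)


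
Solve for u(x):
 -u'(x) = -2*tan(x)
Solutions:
 u(x) = C1 - 2*log(cos(x))


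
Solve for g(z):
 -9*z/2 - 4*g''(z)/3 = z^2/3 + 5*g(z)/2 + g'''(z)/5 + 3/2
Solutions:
 g(z) = C1*exp(z*(-80 + 160*2^(2/3)*5^(1/3)/(27*sqrt(3289) + 2009)^(1/3) + 2^(1/3)*5^(2/3)*(27*sqrt(3289) + 2009)^(1/3))/36)*sin(10^(1/3)*sqrt(3)*z*(-5^(1/3)*(27*sqrt(3289) + 2009)^(1/3) + 160*2^(1/3)/(27*sqrt(3289) + 2009)^(1/3))/36) + C2*exp(z*(-80 + 160*2^(2/3)*5^(1/3)/(27*sqrt(3289) + 2009)^(1/3) + 2^(1/3)*5^(2/3)*(27*sqrt(3289) + 2009)^(1/3))/36)*cos(10^(1/3)*sqrt(3)*z*(-5^(1/3)*(27*sqrt(3289) + 2009)^(1/3) + 160*2^(1/3)/(27*sqrt(3289) + 2009)^(1/3))/36) + C3*exp(-z*(160*2^(2/3)*5^(1/3)/(27*sqrt(3289) + 2009)^(1/3) + 40 + 2^(1/3)*5^(2/3)*(27*sqrt(3289) + 2009)^(1/3))/18) - 2*z^2/15 - 9*z/5 - 103/225


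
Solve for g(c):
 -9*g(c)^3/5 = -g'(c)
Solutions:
 g(c) = -sqrt(10)*sqrt(-1/(C1 + 9*c))/2
 g(c) = sqrt(10)*sqrt(-1/(C1 + 9*c))/2


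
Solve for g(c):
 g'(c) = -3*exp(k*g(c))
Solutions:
 g(c) = Piecewise((log(1/(C1*k + 3*c*k))/k, Ne(k, 0)), (nan, True))
 g(c) = Piecewise((C1 - 3*c, Eq(k, 0)), (nan, True))


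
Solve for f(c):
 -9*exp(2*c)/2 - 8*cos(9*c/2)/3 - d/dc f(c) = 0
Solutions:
 f(c) = C1 - 9*exp(2*c)/4 - 16*sin(9*c/2)/27


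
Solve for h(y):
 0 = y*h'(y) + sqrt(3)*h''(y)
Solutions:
 h(y) = C1 + C2*erf(sqrt(2)*3^(3/4)*y/6)


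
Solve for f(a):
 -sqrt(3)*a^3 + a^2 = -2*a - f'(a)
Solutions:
 f(a) = C1 + sqrt(3)*a^4/4 - a^3/3 - a^2


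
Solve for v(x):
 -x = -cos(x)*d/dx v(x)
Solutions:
 v(x) = C1 + Integral(x/cos(x), x)


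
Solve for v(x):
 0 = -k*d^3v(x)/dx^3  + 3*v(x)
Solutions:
 v(x) = C1*exp(3^(1/3)*x*(1/k)^(1/3)) + C2*exp(x*(-3^(1/3) + 3^(5/6)*I)*(1/k)^(1/3)/2) + C3*exp(-x*(3^(1/3) + 3^(5/6)*I)*(1/k)^(1/3)/2)


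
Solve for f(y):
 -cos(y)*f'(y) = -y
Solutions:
 f(y) = C1 + Integral(y/cos(y), y)


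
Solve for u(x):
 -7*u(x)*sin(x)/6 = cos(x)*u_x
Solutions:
 u(x) = C1*cos(x)^(7/6)


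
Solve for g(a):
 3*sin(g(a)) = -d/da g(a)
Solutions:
 g(a) = -acos((-C1 - exp(6*a))/(C1 - exp(6*a))) + 2*pi
 g(a) = acos((-C1 - exp(6*a))/(C1 - exp(6*a)))


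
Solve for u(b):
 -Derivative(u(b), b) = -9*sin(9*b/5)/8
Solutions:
 u(b) = C1 - 5*cos(9*b/5)/8


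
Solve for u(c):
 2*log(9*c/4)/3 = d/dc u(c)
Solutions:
 u(c) = C1 + 2*c*log(c)/3 - 4*c*log(2)/3 - 2*c/3 + 4*c*log(3)/3


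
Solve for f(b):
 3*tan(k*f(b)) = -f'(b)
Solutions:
 f(b) = Piecewise((-asin(exp(C1*k - 3*b*k))/k + pi/k, Ne(k, 0)), (nan, True))
 f(b) = Piecewise((asin(exp(C1*k - 3*b*k))/k, Ne(k, 0)), (nan, True))


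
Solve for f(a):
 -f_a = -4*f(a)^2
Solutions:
 f(a) = -1/(C1 + 4*a)


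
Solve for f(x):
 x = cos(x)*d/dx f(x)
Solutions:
 f(x) = C1 + Integral(x/cos(x), x)


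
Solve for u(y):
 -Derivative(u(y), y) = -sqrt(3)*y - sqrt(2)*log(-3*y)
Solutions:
 u(y) = C1 + sqrt(3)*y^2/2 + sqrt(2)*y*log(-y) + sqrt(2)*y*(-1 + log(3))


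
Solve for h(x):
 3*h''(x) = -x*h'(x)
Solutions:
 h(x) = C1 + C2*erf(sqrt(6)*x/6)


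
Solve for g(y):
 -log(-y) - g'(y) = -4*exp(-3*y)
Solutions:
 g(y) = C1 - y*log(-y) + y - 4*exp(-3*y)/3


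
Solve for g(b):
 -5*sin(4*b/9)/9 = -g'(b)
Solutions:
 g(b) = C1 - 5*cos(4*b/9)/4


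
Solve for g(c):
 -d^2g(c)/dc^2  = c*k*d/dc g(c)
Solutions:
 g(c) = Piecewise((-sqrt(2)*sqrt(pi)*C1*erf(sqrt(2)*c*sqrt(k)/2)/(2*sqrt(k)) - C2, (k > 0) | (k < 0)), (-C1*c - C2, True))


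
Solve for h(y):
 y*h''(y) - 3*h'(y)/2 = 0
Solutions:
 h(y) = C1 + C2*y^(5/2)


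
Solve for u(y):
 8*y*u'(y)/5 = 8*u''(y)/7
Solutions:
 u(y) = C1 + C2*erfi(sqrt(70)*y/10)


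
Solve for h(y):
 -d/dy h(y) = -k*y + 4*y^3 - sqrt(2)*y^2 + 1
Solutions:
 h(y) = C1 + k*y^2/2 - y^4 + sqrt(2)*y^3/3 - y


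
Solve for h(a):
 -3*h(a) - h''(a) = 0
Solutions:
 h(a) = C1*sin(sqrt(3)*a) + C2*cos(sqrt(3)*a)


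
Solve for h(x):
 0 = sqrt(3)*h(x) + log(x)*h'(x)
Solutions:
 h(x) = C1*exp(-sqrt(3)*li(x))


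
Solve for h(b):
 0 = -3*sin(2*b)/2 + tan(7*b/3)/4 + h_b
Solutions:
 h(b) = C1 + 3*log(cos(7*b/3))/28 - 3*cos(2*b)/4


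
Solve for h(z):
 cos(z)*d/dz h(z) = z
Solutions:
 h(z) = C1 + Integral(z/cos(z), z)


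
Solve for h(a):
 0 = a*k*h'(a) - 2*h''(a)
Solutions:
 h(a) = Piecewise((-sqrt(pi)*C1*erf(a*sqrt(-k)/2)/sqrt(-k) - C2, (k > 0) | (k < 0)), (-C1*a - C2, True))


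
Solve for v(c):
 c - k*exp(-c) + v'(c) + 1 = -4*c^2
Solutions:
 v(c) = C1 - 4*c^3/3 - c^2/2 - c - k*exp(-c)


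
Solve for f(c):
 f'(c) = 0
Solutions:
 f(c) = C1


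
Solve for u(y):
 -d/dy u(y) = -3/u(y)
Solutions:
 u(y) = -sqrt(C1 + 6*y)
 u(y) = sqrt(C1 + 6*y)


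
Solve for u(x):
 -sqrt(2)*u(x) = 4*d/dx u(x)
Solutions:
 u(x) = C1*exp(-sqrt(2)*x/4)


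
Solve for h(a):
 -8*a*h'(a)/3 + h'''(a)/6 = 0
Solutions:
 h(a) = C1 + Integral(C2*airyai(2*2^(1/3)*a) + C3*airybi(2*2^(1/3)*a), a)


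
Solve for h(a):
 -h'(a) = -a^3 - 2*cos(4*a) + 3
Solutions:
 h(a) = C1 + a^4/4 - 3*a + sin(4*a)/2


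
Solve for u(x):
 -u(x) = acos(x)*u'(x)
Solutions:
 u(x) = C1*exp(-Integral(1/acos(x), x))


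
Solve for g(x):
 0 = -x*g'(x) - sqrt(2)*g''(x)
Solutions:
 g(x) = C1 + C2*erf(2^(1/4)*x/2)


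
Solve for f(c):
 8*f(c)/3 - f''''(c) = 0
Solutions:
 f(c) = C1*exp(-6^(3/4)*c/3) + C2*exp(6^(3/4)*c/3) + C3*sin(6^(3/4)*c/3) + C4*cos(6^(3/4)*c/3)


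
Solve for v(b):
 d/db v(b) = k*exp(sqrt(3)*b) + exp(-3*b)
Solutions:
 v(b) = C1 + sqrt(3)*k*exp(sqrt(3)*b)/3 - exp(-3*b)/3


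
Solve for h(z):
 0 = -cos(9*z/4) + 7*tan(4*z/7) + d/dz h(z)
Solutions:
 h(z) = C1 + 49*log(cos(4*z/7))/4 + 4*sin(9*z/4)/9


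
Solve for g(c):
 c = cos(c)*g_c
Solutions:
 g(c) = C1 + Integral(c/cos(c), c)


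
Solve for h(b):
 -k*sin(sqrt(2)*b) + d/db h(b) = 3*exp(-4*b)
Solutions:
 h(b) = C1 - sqrt(2)*k*cos(sqrt(2)*b)/2 - 3*exp(-4*b)/4


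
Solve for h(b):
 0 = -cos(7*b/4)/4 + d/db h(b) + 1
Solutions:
 h(b) = C1 - b + sin(7*b/4)/7


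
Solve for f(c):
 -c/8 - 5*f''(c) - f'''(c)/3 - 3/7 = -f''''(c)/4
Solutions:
 f(c) = C1 + C2*c + C3*exp(2*c*(1 - sqrt(46))/3) + C4*exp(2*c*(1 + sqrt(46))/3) - c^3/240 - 353*c^2/8400


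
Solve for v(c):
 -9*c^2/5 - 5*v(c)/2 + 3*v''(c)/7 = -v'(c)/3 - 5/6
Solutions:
 v(c) = C1*exp(c*(-7 + sqrt(1939))/18) + C2*exp(-c*(7 + sqrt(1939))/18) - 18*c^2/25 - 24*c/125 + 799/13125


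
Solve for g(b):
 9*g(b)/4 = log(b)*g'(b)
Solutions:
 g(b) = C1*exp(9*li(b)/4)


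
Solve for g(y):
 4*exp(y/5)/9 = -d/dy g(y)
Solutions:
 g(y) = C1 - 20*exp(y/5)/9


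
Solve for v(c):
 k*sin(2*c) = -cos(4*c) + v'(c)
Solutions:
 v(c) = C1 - k*cos(2*c)/2 + sin(4*c)/4


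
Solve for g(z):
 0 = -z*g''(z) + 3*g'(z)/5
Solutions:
 g(z) = C1 + C2*z^(8/5)


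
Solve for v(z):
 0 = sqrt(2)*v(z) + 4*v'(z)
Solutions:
 v(z) = C1*exp(-sqrt(2)*z/4)


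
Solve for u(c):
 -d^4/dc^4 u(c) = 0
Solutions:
 u(c) = C1 + C2*c + C3*c^2 + C4*c^3


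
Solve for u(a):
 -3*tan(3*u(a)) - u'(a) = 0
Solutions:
 u(a) = -asin(C1*exp(-9*a))/3 + pi/3
 u(a) = asin(C1*exp(-9*a))/3


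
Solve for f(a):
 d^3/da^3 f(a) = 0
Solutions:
 f(a) = C1 + C2*a + C3*a^2


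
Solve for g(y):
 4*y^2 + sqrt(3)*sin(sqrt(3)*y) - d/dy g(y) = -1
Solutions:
 g(y) = C1 + 4*y^3/3 + y - cos(sqrt(3)*y)


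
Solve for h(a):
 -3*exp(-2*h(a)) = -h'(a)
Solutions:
 h(a) = log(-sqrt(C1 + 6*a))
 h(a) = log(C1 + 6*a)/2


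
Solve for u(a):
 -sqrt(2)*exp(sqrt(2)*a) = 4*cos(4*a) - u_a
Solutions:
 u(a) = C1 + exp(sqrt(2)*a) + sin(4*a)


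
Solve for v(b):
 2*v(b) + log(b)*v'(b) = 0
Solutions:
 v(b) = C1*exp(-2*li(b))


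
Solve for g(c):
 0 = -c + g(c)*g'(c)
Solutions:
 g(c) = -sqrt(C1 + c^2)
 g(c) = sqrt(C1 + c^2)


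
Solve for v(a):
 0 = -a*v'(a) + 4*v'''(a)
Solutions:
 v(a) = C1 + Integral(C2*airyai(2^(1/3)*a/2) + C3*airybi(2^(1/3)*a/2), a)


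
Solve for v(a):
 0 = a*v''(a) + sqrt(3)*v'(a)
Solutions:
 v(a) = C1 + C2*a^(1 - sqrt(3))


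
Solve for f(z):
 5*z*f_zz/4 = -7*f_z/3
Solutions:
 f(z) = C1 + C2/z^(13/15)


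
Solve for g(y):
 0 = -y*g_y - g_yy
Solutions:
 g(y) = C1 + C2*erf(sqrt(2)*y/2)


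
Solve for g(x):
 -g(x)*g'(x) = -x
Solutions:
 g(x) = -sqrt(C1 + x^2)
 g(x) = sqrt(C1 + x^2)


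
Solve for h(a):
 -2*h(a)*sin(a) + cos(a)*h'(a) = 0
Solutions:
 h(a) = C1/cos(a)^2


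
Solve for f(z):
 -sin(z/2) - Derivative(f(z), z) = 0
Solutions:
 f(z) = C1 + 2*cos(z/2)


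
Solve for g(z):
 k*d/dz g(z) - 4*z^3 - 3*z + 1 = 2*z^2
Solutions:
 g(z) = C1 + z^4/k + 2*z^3/(3*k) + 3*z^2/(2*k) - z/k


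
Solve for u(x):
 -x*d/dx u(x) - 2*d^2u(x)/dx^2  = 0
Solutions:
 u(x) = C1 + C2*erf(x/2)


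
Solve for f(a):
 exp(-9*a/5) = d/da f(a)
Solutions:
 f(a) = C1 - 5*exp(-9*a/5)/9


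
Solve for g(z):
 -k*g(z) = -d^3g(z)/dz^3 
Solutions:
 g(z) = C1*exp(k^(1/3)*z) + C2*exp(k^(1/3)*z*(-1 + sqrt(3)*I)/2) + C3*exp(-k^(1/3)*z*(1 + sqrt(3)*I)/2)


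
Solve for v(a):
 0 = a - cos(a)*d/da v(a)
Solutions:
 v(a) = C1 + Integral(a/cos(a), a)


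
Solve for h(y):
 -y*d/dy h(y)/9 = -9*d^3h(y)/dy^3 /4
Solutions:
 h(y) = C1 + Integral(C2*airyai(6^(2/3)*y/9) + C3*airybi(6^(2/3)*y/9), y)


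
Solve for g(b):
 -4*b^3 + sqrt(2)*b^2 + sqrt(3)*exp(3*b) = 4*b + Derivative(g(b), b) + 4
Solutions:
 g(b) = C1 - b^4 + sqrt(2)*b^3/3 - 2*b^2 - 4*b + sqrt(3)*exp(3*b)/3


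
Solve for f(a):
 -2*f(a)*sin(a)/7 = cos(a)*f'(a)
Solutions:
 f(a) = C1*cos(a)^(2/7)


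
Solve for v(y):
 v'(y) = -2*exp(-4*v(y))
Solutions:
 v(y) = log(-I*(C1 - 8*y)^(1/4))
 v(y) = log(I*(C1 - 8*y)^(1/4))
 v(y) = log(-(C1 - 8*y)^(1/4))
 v(y) = log(C1 - 8*y)/4


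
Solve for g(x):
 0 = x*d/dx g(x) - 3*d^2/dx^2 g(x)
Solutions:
 g(x) = C1 + C2*erfi(sqrt(6)*x/6)


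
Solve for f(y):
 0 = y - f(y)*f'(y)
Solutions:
 f(y) = -sqrt(C1 + y^2)
 f(y) = sqrt(C1 + y^2)


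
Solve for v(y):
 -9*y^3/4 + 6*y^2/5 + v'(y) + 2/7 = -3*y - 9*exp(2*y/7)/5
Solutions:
 v(y) = C1 + 9*y^4/16 - 2*y^3/5 - 3*y^2/2 - 2*y/7 - 63*exp(2*y/7)/10


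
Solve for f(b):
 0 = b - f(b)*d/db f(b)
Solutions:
 f(b) = -sqrt(C1 + b^2)
 f(b) = sqrt(C1 + b^2)


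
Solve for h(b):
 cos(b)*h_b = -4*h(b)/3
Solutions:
 h(b) = C1*(sin(b) - 1)^(2/3)/(sin(b) + 1)^(2/3)


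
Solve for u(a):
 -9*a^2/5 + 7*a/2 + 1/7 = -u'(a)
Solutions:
 u(a) = C1 + 3*a^3/5 - 7*a^2/4 - a/7


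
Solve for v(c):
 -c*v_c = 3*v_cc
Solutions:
 v(c) = C1 + C2*erf(sqrt(6)*c/6)


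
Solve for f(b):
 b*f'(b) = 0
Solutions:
 f(b) = C1


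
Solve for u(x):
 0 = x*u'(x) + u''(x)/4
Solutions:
 u(x) = C1 + C2*erf(sqrt(2)*x)


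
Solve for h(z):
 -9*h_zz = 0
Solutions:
 h(z) = C1 + C2*z


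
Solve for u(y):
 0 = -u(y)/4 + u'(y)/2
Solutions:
 u(y) = C1*exp(y/2)


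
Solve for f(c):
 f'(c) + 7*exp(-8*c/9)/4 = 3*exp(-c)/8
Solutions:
 f(c) = C1 - 3*exp(-c)/8 + 63*exp(-8*c/9)/32


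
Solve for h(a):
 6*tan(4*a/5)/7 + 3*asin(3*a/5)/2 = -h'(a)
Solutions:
 h(a) = C1 - 3*a*asin(3*a/5)/2 - sqrt(25 - 9*a^2)/2 + 15*log(cos(4*a/5))/14


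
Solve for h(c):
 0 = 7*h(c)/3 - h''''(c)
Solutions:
 h(c) = C1*exp(-3^(3/4)*7^(1/4)*c/3) + C2*exp(3^(3/4)*7^(1/4)*c/3) + C3*sin(3^(3/4)*7^(1/4)*c/3) + C4*cos(3^(3/4)*7^(1/4)*c/3)


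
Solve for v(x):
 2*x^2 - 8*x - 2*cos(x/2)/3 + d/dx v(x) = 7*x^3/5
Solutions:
 v(x) = C1 + 7*x^4/20 - 2*x^3/3 + 4*x^2 + 4*sin(x/2)/3


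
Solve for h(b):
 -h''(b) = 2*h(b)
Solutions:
 h(b) = C1*sin(sqrt(2)*b) + C2*cos(sqrt(2)*b)


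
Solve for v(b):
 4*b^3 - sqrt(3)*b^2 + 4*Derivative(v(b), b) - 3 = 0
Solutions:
 v(b) = C1 - b^4/4 + sqrt(3)*b^3/12 + 3*b/4


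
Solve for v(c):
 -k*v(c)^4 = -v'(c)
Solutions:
 v(c) = (-1/(C1 + 3*c*k))^(1/3)
 v(c) = (-1/(C1 + c*k))^(1/3)*(-3^(2/3) - 3*3^(1/6)*I)/6
 v(c) = (-1/(C1 + c*k))^(1/3)*(-3^(2/3) + 3*3^(1/6)*I)/6


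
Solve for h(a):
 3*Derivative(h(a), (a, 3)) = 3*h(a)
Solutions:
 h(a) = C3*exp(a) + (C1*sin(sqrt(3)*a/2) + C2*cos(sqrt(3)*a/2))*exp(-a/2)


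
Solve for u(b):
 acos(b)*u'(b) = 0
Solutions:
 u(b) = C1


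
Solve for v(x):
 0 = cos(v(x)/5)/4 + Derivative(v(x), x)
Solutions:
 x/4 - 5*log(sin(v(x)/5) - 1)/2 + 5*log(sin(v(x)/5) + 1)/2 = C1


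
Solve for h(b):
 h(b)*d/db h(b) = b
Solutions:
 h(b) = -sqrt(C1 + b^2)
 h(b) = sqrt(C1 + b^2)


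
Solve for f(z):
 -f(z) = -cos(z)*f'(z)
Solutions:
 f(z) = C1*sqrt(sin(z) + 1)/sqrt(sin(z) - 1)


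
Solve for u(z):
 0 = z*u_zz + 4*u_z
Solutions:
 u(z) = C1 + C2/z^3


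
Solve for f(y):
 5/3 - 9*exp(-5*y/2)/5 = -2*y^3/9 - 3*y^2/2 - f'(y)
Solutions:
 f(y) = C1 - y^4/18 - y^3/2 - 5*y/3 - 18*exp(-5*y/2)/25


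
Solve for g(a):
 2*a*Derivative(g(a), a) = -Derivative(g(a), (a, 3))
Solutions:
 g(a) = C1 + Integral(C2*airyai(-2^(1/3)*a) + C3*airybi(-2^(1/3)*a), a)


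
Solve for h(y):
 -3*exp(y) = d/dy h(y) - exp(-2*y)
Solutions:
 h(y) = C1 - 3*exp(y) - exp(-2*y)/2


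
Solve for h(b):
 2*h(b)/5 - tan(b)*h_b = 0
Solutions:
 h(b) = C1*sin(b)^(2/5)


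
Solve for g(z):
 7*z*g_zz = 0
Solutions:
 g(z) = C1 + C2*z


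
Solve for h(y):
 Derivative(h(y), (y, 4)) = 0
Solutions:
 h(y) = C1 + C2*y + C3*y^2 + C4*y^3


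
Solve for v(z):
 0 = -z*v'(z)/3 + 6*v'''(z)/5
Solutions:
 v(z) = C1 + Integral(C2*airyai(60^(1/3)*z/6) + C3*airybi(60^(1/3)*z/6), z)


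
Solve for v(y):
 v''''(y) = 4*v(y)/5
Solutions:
 v(y) = C1*exp(-sqrt(2)*5^(3/4)*y/5) + C2*exp(sqrt(2)*5^(3/4)*y/5) + C3*sin(sqrt(2)*5^(3/4)*y/5) + C4*cos(sqrt(2)*5^(3/4)*y/5)


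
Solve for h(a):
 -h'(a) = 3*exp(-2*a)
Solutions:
 h(a) = C1 + 3*exp(-2*a)/2


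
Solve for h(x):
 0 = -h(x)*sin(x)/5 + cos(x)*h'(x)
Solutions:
 h(x) = C1/cos(x)^(1/5)


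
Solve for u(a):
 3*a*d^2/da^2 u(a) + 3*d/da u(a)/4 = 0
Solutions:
 u(a) = C1 + C2*a^(3/4)


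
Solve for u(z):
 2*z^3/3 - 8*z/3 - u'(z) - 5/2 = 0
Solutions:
 u(z) = C1 + z^4/6 - 4*z^2/3 - 5*z/2


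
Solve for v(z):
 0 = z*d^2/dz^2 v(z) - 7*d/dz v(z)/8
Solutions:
 v(z) = C1 + C2*z^(15/8)


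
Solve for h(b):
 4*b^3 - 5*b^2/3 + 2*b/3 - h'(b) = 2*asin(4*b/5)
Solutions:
 h(b) = C1 + b^4 - 5*b^3/9 + b^2/3 - 2*b*asin(4*b/5) - sqrt(25 - 16*b^2)/2


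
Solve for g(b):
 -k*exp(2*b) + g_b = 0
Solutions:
 g(b) = C1 + k*exp(2*b)/2


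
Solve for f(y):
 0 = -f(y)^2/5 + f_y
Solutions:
 f(y) = -5/(C1 + y)


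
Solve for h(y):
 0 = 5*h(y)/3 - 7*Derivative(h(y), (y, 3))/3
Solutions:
 h(y) = C3*exp(5^(1/3)*7^(2/3)*y/7) + (C1*sin(sqrt(3)*5^(1/3)*7^(2/3)*y/14) + C2*cos(sqrt(3)*5^(1/3)*7^(2/3)*y/14))*exp(-5^(1/3)*7^(2/3)*y/14)


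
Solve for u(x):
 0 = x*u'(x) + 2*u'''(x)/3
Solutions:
 u(x) = C1 + Integral(C2*airyai(-2^(2/3)*3^(1/3)*x/2) + C3*airybi(-2^(2/3)*3^(1/3)*x/2), x)


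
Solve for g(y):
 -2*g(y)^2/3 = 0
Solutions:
 g(y) = 0


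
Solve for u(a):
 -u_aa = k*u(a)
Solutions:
 u(a) = C1*exp(-a*sqrt(-k)) + C2*exp(a*sqrt(-k))


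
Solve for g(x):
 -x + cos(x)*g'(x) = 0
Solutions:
 g(x) = C1 + Integral(x/cos(x), x)


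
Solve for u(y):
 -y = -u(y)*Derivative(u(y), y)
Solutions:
 u(y) = -sqrt(C1 + y^2)
 u(y) = sqrt(C1 + y^2)


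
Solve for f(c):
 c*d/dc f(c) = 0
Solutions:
 f(c) = C1


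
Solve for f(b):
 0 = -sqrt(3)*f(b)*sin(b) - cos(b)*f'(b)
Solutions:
 f(b) = C1*cos(b)^(sqrt(3))


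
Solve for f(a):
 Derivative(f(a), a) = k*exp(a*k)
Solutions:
 f(a) = C1 + exp(a*k)


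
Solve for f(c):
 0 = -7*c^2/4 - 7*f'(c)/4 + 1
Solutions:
 f(c) = C1 - c^3/3 + 4*c/7


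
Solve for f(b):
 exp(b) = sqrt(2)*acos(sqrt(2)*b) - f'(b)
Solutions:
 f(b) = C1 + sqrt(2)*(b*acos(sqrt(2)*b) - sqrt(2)*sqrt(1 - 2*b^2)/2) - exp(b)


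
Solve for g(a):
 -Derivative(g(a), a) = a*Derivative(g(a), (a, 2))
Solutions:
 g(a) = C1 + C2*log(a)


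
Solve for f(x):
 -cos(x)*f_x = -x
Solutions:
 f(x) = C1 + Integral(x/cos(x), x)


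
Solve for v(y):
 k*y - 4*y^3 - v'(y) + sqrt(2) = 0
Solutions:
 v(y) = C1 + k*y^2/2 - y^4 + sqrt(2)*y


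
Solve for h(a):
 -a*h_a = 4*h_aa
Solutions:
 h(a) = C1 + C2*erf(sqrt(2)*a/4)


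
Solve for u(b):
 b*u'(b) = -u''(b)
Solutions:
 u(b) = C1 + C2*erf(sqrt(2)*b/2)


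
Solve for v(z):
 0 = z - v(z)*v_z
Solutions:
 v(z) = -sqrt(C1 + z^2)
 v(z) = sqrt(C1 + z^2)


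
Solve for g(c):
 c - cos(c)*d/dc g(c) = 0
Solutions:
 g(c) = C1 + Integral(c/cos(c), c)


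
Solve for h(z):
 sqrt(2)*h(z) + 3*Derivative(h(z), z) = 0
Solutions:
 h(z) = C1*exp(-sqrt(2)*z/3)


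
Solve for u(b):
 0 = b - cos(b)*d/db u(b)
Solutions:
 u(b) = C1 + Integral(b/cos(b), b)


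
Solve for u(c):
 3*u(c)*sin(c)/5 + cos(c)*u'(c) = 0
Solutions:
 u(c) = C1*cos(c)^(3/5)


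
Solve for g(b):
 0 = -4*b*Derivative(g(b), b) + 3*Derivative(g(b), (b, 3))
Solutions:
 g(b) = C1 + Integral(C2*airyai(6^(2/3)*b/3) + C3*airybi(6^(2/3)*b/3), b)


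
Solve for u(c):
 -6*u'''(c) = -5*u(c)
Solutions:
 u(c) = C3*exp(5^(1/3)*6^(2/3)*c/6) + (C1*sin(2^(2/3)*3^(1/6)*5^(1/3)*c/4) + C2*cos(2^(2/3)*3^(1/6)*5^(1/3)*c/4))*exp(-5^(1/3)*6^(2/3)*c/12)


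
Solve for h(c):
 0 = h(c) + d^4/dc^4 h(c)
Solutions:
 h(c) = (C1*sin(sqrt(2)*c/2) + C2*cos(sqrt(2)*c/2))*exp(-sqrt(2)*c/2) + (C3*sin(sqrt(2)*c/2) + C4*cos(sqrt(2)*c/2))*exp(sqrt(2)*c/2)


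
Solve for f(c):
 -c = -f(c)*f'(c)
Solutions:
 f(c) = -sqrt(C1 + c^2)
 f(c) = sqrt(C1 + c^2)


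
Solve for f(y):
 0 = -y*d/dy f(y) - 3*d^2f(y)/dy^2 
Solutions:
 f(y) = C1 + C2*erf(sqrt(6)*y/6)


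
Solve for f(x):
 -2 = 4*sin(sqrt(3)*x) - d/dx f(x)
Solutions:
 f(x) = C1 + 2*x - 4*sqrt(3)*cos(sqrt(3)*x)/3


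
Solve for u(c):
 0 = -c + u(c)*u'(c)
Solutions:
 u(c) = -sqrt(C1 + c^2)
 u(c) = sqrt(C1 + c^2)


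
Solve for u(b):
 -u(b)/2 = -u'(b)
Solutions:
 u(b) = C1*exp(b/2)


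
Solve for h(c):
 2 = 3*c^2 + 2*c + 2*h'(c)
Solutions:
 h(c) = C1 - c^3/2 - c^2/2 + c


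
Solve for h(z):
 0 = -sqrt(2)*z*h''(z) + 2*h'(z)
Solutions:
 h(z) = C1 + C2*z^(1 + sqrt(2))


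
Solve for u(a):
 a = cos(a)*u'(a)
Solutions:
 u(a) = C1 + Integral(a/cos(a), a)


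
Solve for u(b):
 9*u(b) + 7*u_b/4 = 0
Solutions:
 u(b) = C1*exp(-36*b/7)


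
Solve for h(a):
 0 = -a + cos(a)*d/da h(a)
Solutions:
 h(a) = C1 + Integral(a/cos(a), a)


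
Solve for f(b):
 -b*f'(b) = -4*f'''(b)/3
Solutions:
 f(b) = C1 + Integral(C2*airyai(6^(1/3)*b/2) + C3*airybi(6^(1/3)*b/2), b)


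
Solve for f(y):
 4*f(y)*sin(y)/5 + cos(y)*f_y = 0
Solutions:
 f(y) = C1*cos(y)^(4/5)


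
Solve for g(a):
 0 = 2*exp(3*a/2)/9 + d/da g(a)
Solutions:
 g(a) = C1 - 4*exp(3*a/2)/27


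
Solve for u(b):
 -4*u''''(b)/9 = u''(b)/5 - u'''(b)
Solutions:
 u(b) = C1 + C2*b + C3*exp(3*b*(15 - sqrt(145))/40) + C4*exp(3*b*(sqrt(145) + 15)/40)


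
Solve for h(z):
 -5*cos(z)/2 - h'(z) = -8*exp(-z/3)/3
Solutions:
 h(z) = C1 - 5*sin(z)/2 - 8*exp(-z/3)


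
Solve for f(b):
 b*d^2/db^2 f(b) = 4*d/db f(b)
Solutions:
 f(b) = C1 + C2*b^5


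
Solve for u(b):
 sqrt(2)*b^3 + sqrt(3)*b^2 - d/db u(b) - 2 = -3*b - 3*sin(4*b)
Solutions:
 u(b) = C1 + sqrt(2)*b^4/4 + sqrt(3)*b^3/3 + 3*b^2/2 - 2*b - 3*cos(4*b)/4


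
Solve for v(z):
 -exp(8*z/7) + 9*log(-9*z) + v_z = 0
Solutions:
 v(z) = C1 - 9*z*log(-z) + 9*z*(1 - 2*log(3)) + 7*exp(8*z/7)/8


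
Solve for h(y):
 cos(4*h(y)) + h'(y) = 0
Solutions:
 h(y) = -asin((C1 + exp(8*y))/(C1 - exp(8*y)))/4 + pi/4
 h(y) = asin((C1 + exp(8*y))/(C1 - exp(8*y)))/4


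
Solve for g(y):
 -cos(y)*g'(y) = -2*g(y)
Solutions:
 g(y) = C1*(sin(y) + 1)/(sin(y) - 1)


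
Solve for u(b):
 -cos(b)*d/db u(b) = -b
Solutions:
 u(b) = C1 + Integral(b/cos(b), b)


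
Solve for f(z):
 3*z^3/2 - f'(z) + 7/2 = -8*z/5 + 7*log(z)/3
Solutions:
 f(z) = C1 + 3*z^4/8 + 4*z^2/5 - 7*z*log(z)/3 + 35*z/6


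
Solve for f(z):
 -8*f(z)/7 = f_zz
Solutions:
 f(z) = C1*sin(2*sqrt(14)*z/7) + C2*cos(2*sqrt(14)*z/7)


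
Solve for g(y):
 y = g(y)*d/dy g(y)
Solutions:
 g(y) = -sqrt(C1 + y^2)
 g(y) = sqrt(C1 + y^2)


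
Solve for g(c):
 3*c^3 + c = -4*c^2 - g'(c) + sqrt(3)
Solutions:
 g(c) = C1 - 3*c^4/4 - 4*c^3/3 - c^2/2 + sqrt(3)*c


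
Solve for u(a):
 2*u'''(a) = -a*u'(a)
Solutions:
 u(a) = C1 + Integral(C2*airyai(-2^(2/3)*a/2) + C3*airybi(-2^(2/3)*a/2), a)


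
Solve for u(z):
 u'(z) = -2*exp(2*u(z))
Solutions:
 u(z) = log(-sqrt(-1/(C1 - 2*z))) - log(2)/2
 u(z) = log(-1/(C1 - 2*z))/2 - log(2)/2


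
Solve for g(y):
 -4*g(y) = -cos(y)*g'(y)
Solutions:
 g(y) = C1*(sin(y)^2 + 2*sin(y) + 1)/(sin(y)^2 - 2*sin(y) + 1)


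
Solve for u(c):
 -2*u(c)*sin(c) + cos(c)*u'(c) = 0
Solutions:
 u(c) = C1/cos(c)^2


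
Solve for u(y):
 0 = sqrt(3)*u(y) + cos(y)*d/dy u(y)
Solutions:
 u(y) = C1*(sin(y) - 1)^(sqrt(3)/2)/(sin(y) + 1)^(sqrt(3)/2)


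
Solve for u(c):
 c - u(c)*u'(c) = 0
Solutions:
 u(c) = -sqrt(C1 + c^2)
 u(c) = sqrt(C1 + c^2)


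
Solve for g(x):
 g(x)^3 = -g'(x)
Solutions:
 g(x) = -sqrt(2)*sqrt(-1/(C1 - x))/2
 g(x) = sqrt(2)*sqrt(-1/(C1 - x))/2


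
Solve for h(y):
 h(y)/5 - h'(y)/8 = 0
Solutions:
 h(y) = C1*exp(8*y/5)


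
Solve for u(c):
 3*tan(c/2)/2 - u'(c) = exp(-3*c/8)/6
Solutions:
 u(c) = C1 + 3*log(tan(c/2)^2 + 1)/2 + 4*exp(-3*c/8)/9


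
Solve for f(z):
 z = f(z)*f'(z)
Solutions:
 f(z) = -sqrt(C1 + z^2)
 f(z) = sqrt(C1 + z^2)


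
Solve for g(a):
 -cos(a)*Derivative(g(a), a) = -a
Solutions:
 g(a) = C1 + Integral(a/cos(a), a)


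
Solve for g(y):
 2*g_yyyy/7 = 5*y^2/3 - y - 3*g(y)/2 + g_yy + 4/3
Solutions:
 g(y) = 10*y^2/9 - 2*y/3 + (C1*sin(sqrt(2)*21^(1/4)*y*sin(atan(sqrt(35)/7)/2)/2) + C2*cos(sqrt(2)*21^(1/4)*y*sin(atan(sqrt(35)/7)/2)/2))*exp(-sqrt(2)*21^(1/4)*y*cos(atan(sqrt(35)/7)/2)/2) + (C3*sin(sqrt(2)*21^(1/4)*y*sin(atan(sqrt(35)/7)/2)/2) + C4*cos(sqrt(2)*21^(1/4)*y*sin(atan(sqrt(35)/7)/2)/2))*exp(sqrt(2)*21^(1/4)*y*cos(atan(sqrt(35)/7)/2)/2) + 64/27


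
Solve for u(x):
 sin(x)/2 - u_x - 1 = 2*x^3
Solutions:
 u(x) = C1 - x^4/2 - x - cos(x)/2


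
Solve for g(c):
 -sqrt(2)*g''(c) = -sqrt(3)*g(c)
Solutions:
 g(c) = C1*exp(-2^(3/4)*3^(1/4)*c/2) + C2*exp(2^(3/4)*3^(1/4)*c/2)


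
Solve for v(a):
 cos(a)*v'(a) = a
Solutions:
 v(a) = C1 + Integral(a/cos(a), a)


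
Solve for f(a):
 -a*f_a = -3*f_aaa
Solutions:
 f(a) = C1 + Integral(C2*airyai(3^(2/3)*a/3) + C3*airybi(3^(2/3)*a/3), a)


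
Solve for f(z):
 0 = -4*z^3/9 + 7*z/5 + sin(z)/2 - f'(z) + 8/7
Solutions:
 f(z) = C1 - z^4/9 + 7*z^2/10 + 8*z/7 - cos(z)/2


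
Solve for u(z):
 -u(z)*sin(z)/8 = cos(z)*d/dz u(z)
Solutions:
 u(z) = C1*cos(z)^(1/8)


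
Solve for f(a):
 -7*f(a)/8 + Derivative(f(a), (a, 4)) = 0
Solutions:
 f(a) = C1*exp(-14^(1/4)*a/2) + C2*exp(14^(1/4)*a/2) + C3*sin(14^(1/4)*a/2) + C4*cos(14^(1/4)*a/2)


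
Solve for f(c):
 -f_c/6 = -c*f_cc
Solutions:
 f(c) = C1 + C2*c^(7/6)


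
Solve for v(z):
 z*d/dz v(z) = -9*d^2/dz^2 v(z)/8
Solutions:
 v(z) = C1 + C2*erf(2*z/3)


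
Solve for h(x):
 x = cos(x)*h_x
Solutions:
 h(x) = C1 + Integral(x/cos(x), x)


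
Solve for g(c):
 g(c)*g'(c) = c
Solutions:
 g(c) = -sqrt(C1 + c^2)
 g(c) = sqrt(C1 + c^2)


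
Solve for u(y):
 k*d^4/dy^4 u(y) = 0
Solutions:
 u(y) = C1 + C2*y + C3*y^2 + C4*y^3


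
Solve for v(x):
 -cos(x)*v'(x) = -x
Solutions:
 v(x) = C1 + Integral(x/cos(x), x)


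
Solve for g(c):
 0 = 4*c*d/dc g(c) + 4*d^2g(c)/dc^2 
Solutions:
 g(c) = C1 + C2*erf(sqrt(2)*c/2)


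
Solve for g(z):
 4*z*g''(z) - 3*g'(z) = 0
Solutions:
 g(z) = C1 + C2*z^(7/4)


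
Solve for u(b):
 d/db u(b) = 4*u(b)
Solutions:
 u(b) = C1*exp(4*b)


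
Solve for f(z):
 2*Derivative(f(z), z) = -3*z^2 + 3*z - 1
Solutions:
 f(z) = C1 - z^3/2 + 3*z^2/4 - z/2


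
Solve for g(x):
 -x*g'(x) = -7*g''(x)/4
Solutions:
 g(x) = C1 + C2*erfi(sqrt(14)*x/7)


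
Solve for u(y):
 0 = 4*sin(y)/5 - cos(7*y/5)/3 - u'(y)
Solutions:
 u(y) = C1 - 5*sin(7*y/5)/21 - 4*cos(y)/5


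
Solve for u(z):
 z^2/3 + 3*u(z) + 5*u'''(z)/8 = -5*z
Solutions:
 u(z) = C3*exp(-2*3^(1/3)*5^(2/3)*z/5) - z^2/9 - 5*z/3 + (C1*sin(3^(5/6)*5^(2/3)*z/5) + C2*cos(3^(5/6)*5^(2/3)*z/5))*exp(3^(1/3)*5^(2/3)*z/5)


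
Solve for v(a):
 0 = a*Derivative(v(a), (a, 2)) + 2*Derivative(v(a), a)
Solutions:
 v(a) = C1 + C2/a


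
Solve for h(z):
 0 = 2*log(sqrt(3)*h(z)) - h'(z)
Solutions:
 -Integral(1/(2*log(_y) + log(3)), (_y, h(z))) = C1 - z


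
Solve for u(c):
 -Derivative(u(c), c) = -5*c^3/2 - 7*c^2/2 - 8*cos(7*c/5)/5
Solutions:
 u(c) = C1 + 5*c^4/8 + 7*c^3/6 + 8*sin(7*c/5)/7


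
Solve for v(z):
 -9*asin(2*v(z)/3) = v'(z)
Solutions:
 Integral(1/asin(2*_y/3), (_y, v(z))) = C1 - 9*z


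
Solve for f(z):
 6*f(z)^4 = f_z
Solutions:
 f(z) = (-1/(C1 + 18*z))^(1/3)
 f(z) = (-1/(C1 + 6*z))^(1/3)*(-3^(2/3) - 3*3^(1/6)*I)/6
 f(z) = (-1/(C1 + 6*z))^(1/3)*(-3^(2/3) + 3*3^(1/6)*I)/6


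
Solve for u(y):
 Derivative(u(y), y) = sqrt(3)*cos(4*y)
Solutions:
 u(y) = C1 + sqrt(3)*sin(4*y)/4
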